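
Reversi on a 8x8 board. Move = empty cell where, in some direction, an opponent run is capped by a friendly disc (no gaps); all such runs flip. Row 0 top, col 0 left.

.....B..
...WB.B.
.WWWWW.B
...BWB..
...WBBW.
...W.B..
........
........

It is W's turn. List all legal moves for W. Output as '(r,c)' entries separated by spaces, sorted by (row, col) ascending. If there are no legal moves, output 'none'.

(0,3): flips 1 -> legal
(0,4): flips 1 -> legal
(0,6): no bracket -> illegal
(0,7): flips 1 -> legal
(1,5): flips 1 -> legal
(1,7): no bracket -> illegal
(2,6): flips 2 -> legal
(3,2): flips 1 -> legal
(3,6): flips 1 -> legal
(3,7): no bracket -> illegal
(4,2): flips 1 -> legal
(5,4): flips 1 -> legal
(5,6): flips 1 -> legal
(6,4): flips 1 -> legal
(6,5): flips 3 -> legal
(6,6): flips 3 -> legal

Answer: (0,3) (0,4) (0,7) (1,5) (2,6) (3,2) (3,6) (4,2) (5,4) (5,6) (6,4) (6,5) (6,6)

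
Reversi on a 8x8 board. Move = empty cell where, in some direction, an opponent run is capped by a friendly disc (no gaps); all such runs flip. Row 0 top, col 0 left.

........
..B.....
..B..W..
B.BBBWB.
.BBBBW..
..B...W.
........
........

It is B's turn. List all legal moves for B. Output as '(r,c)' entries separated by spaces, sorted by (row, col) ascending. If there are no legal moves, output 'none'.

Answer: (1,4) (1,6) (2,6) (4,6) (5,4) (6,7)

Derivation:
(1,4): flips 1 -> legal
(1,5): no bracket -> illegal
(1,6): flips 1 -> legal
(2,4): no bracket -> illegal
(2,6): flips 1 -> legal
(4,6): flips 1 -> legal
(4,7): no bracket -> illegal
(5,4): flips 1 -> legal
(5,5): no bracket -> illegal
(5,7): no bracket -> illegal
(6,5): no bracket -> illegal
(6,6): no bracket -> illegal
(6,7): flips 2 -> legal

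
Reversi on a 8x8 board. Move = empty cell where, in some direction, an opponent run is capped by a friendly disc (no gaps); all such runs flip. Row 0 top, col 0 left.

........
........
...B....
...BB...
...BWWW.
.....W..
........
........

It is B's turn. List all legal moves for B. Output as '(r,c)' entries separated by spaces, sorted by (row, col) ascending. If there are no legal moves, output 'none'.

(3,5): no bracket -> illegal
(3,6): no bracket -> illegal
(3,7): no bracket -> illegal
(4,7): flips 3 -> legal
(5,3): no bracket -> illegal
(5,4): flips 1 -> legal
(5,6): flips 1 -> legal
(5,7): no bracket -> illegal
(6,4): no bracket -> illegal
(6,5): no bracket -> illegal
(6,6): flips 2 -> legal

Answer: (4,7) (5,4) (5,6) (6,6)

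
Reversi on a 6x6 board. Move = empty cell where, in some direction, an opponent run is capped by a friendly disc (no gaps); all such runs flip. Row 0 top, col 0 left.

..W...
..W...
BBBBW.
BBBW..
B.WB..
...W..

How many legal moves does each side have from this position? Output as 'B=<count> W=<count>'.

Answer: B=7 W=4

Derivation:
-- B to move --
(0,1): flips 1 -> legal
(0,3): flips 1 -> legal
(1,1): no bracket -> illegal
(1,3): no bracket -> illegal
(1,4): no bracket -> illegal
(1,5): no bracket -> illegal
(2,5): flips 1 -> legal
(3,4): flips 1 -> legal
(3,5): no bracket -> illegal
(4,1): flips 1 -> legal
(4,4): flips 1 -> legal
(5,1): no bracket -> illegal
(5,2): flips 1 -> legal
(5,4): no bracket -> illegal
B mobility = 7
-- W to move --
(1,0): no bracket -> illegal
(1,1): flips 1 -> legal
(1,3): flips 1 -> legal
(1,4): no bracket -> illegal
(3,4): flips 1 -> legal
(4,1): no bracket -> illegal
(4,4): flips 1 -> legal
(5,0): no bracket -> illegal
(5,1): no bracket -> illegal
(5,2): no bracket -> illegal
(5,4): no bracket -> illegal
W mobility = 4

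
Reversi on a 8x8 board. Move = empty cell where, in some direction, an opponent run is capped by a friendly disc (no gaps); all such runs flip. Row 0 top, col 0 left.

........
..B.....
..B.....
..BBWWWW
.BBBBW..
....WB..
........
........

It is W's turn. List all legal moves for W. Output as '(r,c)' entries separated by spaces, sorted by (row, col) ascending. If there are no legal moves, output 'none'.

(0,1): no bracket -> illegal
(0,2): no bracket -> illegal
(0,3): no bracket -> illegal
(1,1): no bracket -> illegal
(1,3): no bracket -> illegal
(2,1): flips 2 -> legal
(2,3): no bracket -> illegal
(2,4): no bracket -> illegal
(3,0): no bracket -> illegal
(3,1): flips 2 -> legal
(4,0): flips 4 -> legal
(4,6): no bracket -> illegal
(5,0): no bracket -> illegal
(5,1): no bracket -> illegal
(5,2): flips 1 -> legal
(5,3): flips 1 -> legal
(5,6): flips 1 -> legal
(6,4): no bracket -> illegal
(6,5): flips 1 -> legal
(6,6): no bracket -> illegal

Answer: (2,1) (3,1) (4,0) (5,2) (5,3) (5,6) (6,5)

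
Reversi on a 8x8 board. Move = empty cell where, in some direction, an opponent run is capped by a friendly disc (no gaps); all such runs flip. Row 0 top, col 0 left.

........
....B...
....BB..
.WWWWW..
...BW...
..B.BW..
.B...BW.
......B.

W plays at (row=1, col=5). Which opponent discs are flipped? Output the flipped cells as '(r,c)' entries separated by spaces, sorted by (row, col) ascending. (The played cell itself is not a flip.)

Answer: (2,4) (2,5)

Derivation:
Dir NW: first cell '.' (not opp) -> no flip
Dir N: first cell '.' (not opp) -> no flip
Dir NE: first cell '.' (not opp) -> no flip
Dir W: opp run (1,4), next='.' -> no flip
Dir E: first cell '.' (not opp) -> no flip
Dir SW: opp run (2,4) capped by W -> flip
Dir S: opp run (2,5) capped by W -> flip
Dir SE: first cell '.' (not opp) -> no flip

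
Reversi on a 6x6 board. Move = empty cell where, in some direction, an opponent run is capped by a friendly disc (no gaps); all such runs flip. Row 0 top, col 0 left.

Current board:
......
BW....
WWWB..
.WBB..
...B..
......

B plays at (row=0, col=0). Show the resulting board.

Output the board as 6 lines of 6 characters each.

Place B at (0,0); scan 8 dirs for brackets.
Dir NW: edge -> no flip
Dir N: edge -> no flip
Dir NE: edge -> no flip
Dir W: edge -> no flip
Dir E: first cell '.' (not opp) -> no flip
Dir SW: edge -> no flip
Dir S: first cell 'B' (not opp) -> no flip
Dir SE: opp run (1,1) (2,2) capped by B -> flip
All flips: (1,1) (2,2)

Answer: B.....
BB....
WWBB..
.WBB..
...B..
......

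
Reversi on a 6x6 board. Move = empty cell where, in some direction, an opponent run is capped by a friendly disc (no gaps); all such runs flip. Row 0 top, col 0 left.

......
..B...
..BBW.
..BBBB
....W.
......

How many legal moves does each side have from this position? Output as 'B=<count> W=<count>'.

Answer: B=7 W=3

Derivation:
-- B to move --
(1,3): flips 1 -> legal
(1,4): flips 1 -> legal
(1,5): flips 1 -> legal
(2,5): flips 1 -> legal
(4,3): no bracket -> illegal
(4,5): no bracket -> illegal
(5,3): flips 1 -> legal
(5,4): flips 1 -> legal
(5,5): flips 1 -> legal
B mobility = 7
-- W to move --
(0,1): no bracket -> illegal
(0,2): no bracket -> illegal
(0,3): no bracket -> illegal
(1,1): flips 2 -> legal
(1,3): no bracket -> illegal
(1,4): no bracket -> illegal
(2,1): flips 2 -> legal
(2,5): no bracket -> illegal
(3,1): no bracket -> illegal
(4,1): no bracket -> illegal
(4,2): flips 1 -> legal
(4,3): no bracket -> illegal
(4,5): no bracket -> illegal
W mobility = 3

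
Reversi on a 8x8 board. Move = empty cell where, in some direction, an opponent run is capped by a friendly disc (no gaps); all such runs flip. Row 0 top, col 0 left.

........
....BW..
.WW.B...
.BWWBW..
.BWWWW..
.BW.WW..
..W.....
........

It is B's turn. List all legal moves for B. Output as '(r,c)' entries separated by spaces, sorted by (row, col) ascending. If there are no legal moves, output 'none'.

(0,4): no bracket -> illegal
(0,5): no bracket -> illegal
(0,6): flips 1 -> legal
(1,0): no bracket -> illegal
(1,1): flips 1 -> legal
(1,2): no bracket -> illegal
(1,3): flips 1 -> legal
(1,6): flips 1 -> legal
(2,0): no bracket -> illegal
(2,3): flips 1 -> legal
(2,5): no bracket -> illegal
(2,6): no bracket -> illegal
(3,0): no bracket -> illegal
(3,6): flips 1 -> legal
(4,6): flips 5 -> legal
(5,3): flips 2 -> legal
(5,6): flips 1 -> legal
(6,1): flips 2 -> legal
(6,3): flips 1 -> legal
(6,4): flips 2 -> legal
(6,5): no bracket -> illegal
(6,6): no bracket -> illegal
(7,1): no bracket -> illegal
(7,2): no bracket -> illegal
(7,3): flips 1 -> legal

Answer: (0,6) (1,1) (1,3) (1,6) (2,3) (3,6) (4,6) (5,3) (5,6) (6,1) (6,3) (6,4) (7,3)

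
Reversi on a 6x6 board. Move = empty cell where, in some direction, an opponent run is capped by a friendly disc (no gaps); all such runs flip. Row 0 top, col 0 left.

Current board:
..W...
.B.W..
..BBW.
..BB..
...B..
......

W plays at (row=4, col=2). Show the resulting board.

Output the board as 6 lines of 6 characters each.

Place W at (4,2); scan 8 dirs for brackets.
Dir NW: first cell '.' (not opp) -> no flip
Dir N: opp run (3,2) (2,2), next='.' -> no flip
Dir NE: opp run (3,3) capped by W -> flip
Dir W: first cell '.' (not opp) -> no flip
Dir E: opp run (4,3), next='.' -> no flip
Dir SW: first cell '.' (not opp) -> no flip
Dir S: first cell '.' (not opp) -> no flip
Dir SE: first cell '.' (not opp) -> no flip
All flips: (3,3)

Answer: ..W...
.B.W..
..BBW.
..BW..
..WB..
......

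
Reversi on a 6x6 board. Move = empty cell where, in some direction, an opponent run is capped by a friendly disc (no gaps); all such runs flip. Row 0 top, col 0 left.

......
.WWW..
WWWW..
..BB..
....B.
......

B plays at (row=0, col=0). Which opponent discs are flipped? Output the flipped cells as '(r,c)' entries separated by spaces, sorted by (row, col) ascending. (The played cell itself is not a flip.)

Dir NW: edge -> no flip
Dir N: edge -> no flip
Dir NE: edge -> no flip
Dir W: edge -> no flip
Dir E: first cell '.' (not opp) -> no flip
Dir SW: edge -> no flip
Dir S: first cell '.' (not opp) -> no flip
Dir SE: opp run (1,1) (2,2) capped by B -> flip

Answer: (1,1) (2,2)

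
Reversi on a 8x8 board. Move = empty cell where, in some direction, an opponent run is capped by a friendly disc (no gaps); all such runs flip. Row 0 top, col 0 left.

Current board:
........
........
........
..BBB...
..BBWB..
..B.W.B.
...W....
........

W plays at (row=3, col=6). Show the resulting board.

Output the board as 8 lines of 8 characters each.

Answer: ........
........
........
..BBB.W.
..BBWW..
..B.W.B.
...W....
........

Derivation:
Place W at (3,6); scan 8 dirs for brackets.
Dir NW: first cell '.' (not opp) -> no flip
Dir N: first cell '.' (not opp) -> no flip
Dir NE: first cell '.' (not opp) -> no flip
Dir W: first cell '.' (not opp) -> no flip
Dir E: first cell '.' (not opp) -> no flip
Dir SW: opp run (4,5) capped by W -> flip
Dir S: first cell '.' (not opp) -> no flip
Dir SE: first cell '.' (not opp) -> no flip
All flips: (4,5)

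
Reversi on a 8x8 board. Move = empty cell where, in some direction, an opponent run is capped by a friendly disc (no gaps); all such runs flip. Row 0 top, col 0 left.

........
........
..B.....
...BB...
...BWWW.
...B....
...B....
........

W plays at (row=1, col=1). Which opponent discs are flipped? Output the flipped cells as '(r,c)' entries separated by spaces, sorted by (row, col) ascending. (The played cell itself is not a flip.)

Dir NW: first cell '.' (not opp) -> no flip
Dir N: first cell '.' (not opp) -> no flip
Dir NE: first cell '.' (not opp) -> no flip
Dir W: first cell '.' (not opp) -> no flip
Dir E: first cell '.' (not opp) -> no flip
Dir SW: first cell '.' (not opp) -> no flip
Dir S: first cell '.' (not opp) -> no flip
Dir SE: opp run (2,2) (3,3) capped by W -> flip

Answer: (2,2) (3,3)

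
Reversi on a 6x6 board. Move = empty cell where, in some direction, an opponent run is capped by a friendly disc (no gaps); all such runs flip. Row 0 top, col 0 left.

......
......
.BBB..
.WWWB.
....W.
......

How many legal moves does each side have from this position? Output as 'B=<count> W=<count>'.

Answer: B=7 W=7

Derivation:
-- B to move --
(2,0): no bracket -> illegal
(2,4): no bracket -> illegal
(3,0): flips 3 -> legal
(3,5): no bracket -> illegal
(4,0): flips 1 -> legal
(4,1): flips 2 -> legal
(4,2): flips 1 -> legal
(4,3): flips 2 -> legal
(4,5): no bracket -> illegal
(5,3): no bracket -> illegal
(5,4): flips 1 -> legal
(5,5): flips 2 -> legal
B mobility = 7
-- W to move --
(1,0): flips 1 -> legal
(1,1): flips 2 -> legal
(1,2): flips 1 -> legal
(1,3): flips 2 -> legal
(1,4): flips 1 -> legal
(2,0): no bracket -> illegal
(2,4): flips 1 -> legal
(2,5): no bracket -> illegal
(3,0): no bracket -> illegal
(3,5): flips 1 -> legal
(4,3): no bracket -> illegal
(4,5): no bracket -> illegal
W mobility = 7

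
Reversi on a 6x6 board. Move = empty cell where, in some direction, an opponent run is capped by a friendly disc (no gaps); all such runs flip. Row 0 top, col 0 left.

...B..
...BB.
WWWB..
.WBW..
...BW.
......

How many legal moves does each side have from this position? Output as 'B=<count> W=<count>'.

-- B to move --
(1,0): flips 1 -> legal
(1,1): no bracket -> illegal
(1,2): flips 1 -> legal
(2,4): no bracket -> illegal
(3,0): flips 1 -> legal
(3,4): flips 1 -> legal
(3,5): no bracket -> illegal
(4,0): flips 2 -> legal
(4,1): no bracket -> illegal
(4,2): no bracket -> illegal
(4,5): flips 1 -> legal
(5,3): no bracket -> illegal
(5,4): no bracket -> illegal
(5,5): no bracket -> illegal
B mobility = 6
-- W to move --
(0,2): no bracket -> illegal
(0,4): flips 1 -> legal
(0,5): no bracket -> illegal
(1,2): no bracket -> illegal
(1,5): no bracket -> illegal
(2,4): flips 1 -> legal
(2,5): no bracket -> illegal
(3,4): no bracket -> illegal
(4,1): no bracket -> illegal
(4,2): flips 2 -> legal
(5,2): no bracket -> illegal
(5,3): flips 1 -> legal
(5,4): flips 2 -> legal
W mobility = 5

Answer: B=6 W=5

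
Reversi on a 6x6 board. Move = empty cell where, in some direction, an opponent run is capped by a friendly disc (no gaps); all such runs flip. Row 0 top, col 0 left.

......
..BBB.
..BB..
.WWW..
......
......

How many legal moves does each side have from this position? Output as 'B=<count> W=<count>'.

Answer: B=5 W=5

Derivation:
-- B to move --
(2,0): no bracket -> illegal
(2,1): no bracket -> illegal
(2,4): no bracket -> illegal
(3,0): no bracket -> illegal
(3,4): no bracket -> illegal
(4,0): flips 1 -> legal
(4,1): flips 1 -> legal
(4,2): flips 1 -> legal
(4,3): flips 1 -> legal
(4,4): flips 1 -> legal
B mobility = 5
-- W to move --
(0,1): no bracket -> illegal
(0,2): flips 2 -> legal
(0,3): flips 2 -> legal
(0,4): flips 2 -> legal
(0,5): flips 2 -> legal
(1,1): flips 1 -> legal
(1,5): no bracket -> illegal
(2,1): no bracket -> illegal
(2,4): no bracket -> illegal
(2,5): no bracket -> illegal
(3,4): no bracket -> illegal
W mobility = 5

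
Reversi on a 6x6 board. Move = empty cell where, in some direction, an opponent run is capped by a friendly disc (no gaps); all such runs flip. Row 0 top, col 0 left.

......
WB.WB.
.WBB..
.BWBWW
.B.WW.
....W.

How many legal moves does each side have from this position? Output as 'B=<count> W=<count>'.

-- B to move --
(0,0): no bracket -> illegal
(0,1): no bracket -> illegal
(0,2): no bracket -> illegal
(0,3): flips 1 -> legal
(0,4): flips 1 -> legal
(1,2): flips 1 -> legal
(2,0): flips 1 -> legal
(2,4): no bracket -> illegal
(2,5): no bracket -> illegal
(3,0): no bracket -> illegal
(4,2): flips 1 -> legal
(4,5): flips 1 -> legal
(5,2): no bracket -> illegal
(5,3): flips 1 -> legal
(5,5): flips 1 -> legal
B mobility = 8
-- W to move --
(0,0): flips 3 -> legal
(0,1): flips 1 -> legal
(0,2): no bracket -> illegal
(0,3): no bracket -> illegal
(0,4): no bracket -> illegal
(0,5): flips 2 -> legal
(1,2): flips 3 -> legal
(1,5): flips 1 -> legal
(2,0): no bracket -> illegal
(2,4): flips 2 -> legal
(2,5): no bracket -> illegal
(3,0): flips 1 -> legal
(4,0): flips 2 -> legal
(4,2): no bracket -> illegal
(5,0): flips 1 -> legal
(5,1): flips 2 -> legal
(5,2): no bracket -> illegal
W mobility = 10

Answer: B=8 W=10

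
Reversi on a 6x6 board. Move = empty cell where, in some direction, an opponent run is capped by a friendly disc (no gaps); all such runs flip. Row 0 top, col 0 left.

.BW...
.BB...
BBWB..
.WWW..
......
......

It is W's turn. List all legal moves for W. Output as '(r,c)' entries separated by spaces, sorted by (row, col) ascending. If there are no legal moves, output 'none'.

Answer: (0,0) (1,0) (1,3) (1,4) (2,4)

Derivation:
(0,0): flips 2 -> legal
(0,3): no bracket -> illegal
(1,0): flips 1 -> legal
(1,3): flips 1 -> legal
(1,4): flips 1 -> legal
(2,4): flips 1 -> legal
(3,0): no bracket -> illegal
(3,4): no bracket -> illegal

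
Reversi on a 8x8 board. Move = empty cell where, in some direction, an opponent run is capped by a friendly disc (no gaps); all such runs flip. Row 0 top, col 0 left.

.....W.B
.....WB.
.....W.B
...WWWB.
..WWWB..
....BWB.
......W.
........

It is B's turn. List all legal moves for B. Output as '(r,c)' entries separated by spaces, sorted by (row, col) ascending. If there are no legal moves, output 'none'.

(0,4): no bracket -> illegal
(0,6): no bracket -> illegal
(1,4): flips 2 -> legal
(2,2): no bracket -> illegal
(2,3): flips 1 -> legal
(2,4): flips 2 -> legal
(2,6): no bracket -> illegal
(3,1): no bracket -> illegal
(3,2): flips 4 -> legal
(4,1): flips 3 -> legal
(4,6): no bracket -> illegal
(5,1): no bracket -> illegal
(5,2): flips 3 -> legal
(5,3): no bracket -> illegal
(5,7): no bracket -> illegal
(6,4): no bracket -> illegal
(6,5): flips 1 -> legal
(6,7): no bracket -> illegal
(7,5): no bracket -> illegal
(7,6): flips 1 -> legal
(7,7): no bracket -> illegal

Answer: (1,4) (2,3) (2,4) (3,2) (4,1) (5,2) (6,5) (7,6)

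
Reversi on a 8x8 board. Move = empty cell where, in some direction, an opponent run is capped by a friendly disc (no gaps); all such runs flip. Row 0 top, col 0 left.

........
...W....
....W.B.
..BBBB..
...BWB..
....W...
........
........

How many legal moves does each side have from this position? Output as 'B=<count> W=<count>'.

-- B to move --
(0,2): flips 2 -> legal
(0,3): no bracket -> illegal
(0,4): no bracket -> illegal
(1,2): no bracket -> illegal
(1,4): flips 1 -> legal
(1,5): flips 1 -> legal
(2,2): no bracket -> illegal
(2,3): no bracket -> illegal
(2,5): no bracket -> illegal
(5,3): flips 1 -> legal
(5,5): flips 1 -> legal
(6,3): flips 1 -> legal
(6,4): flips 2 -> legal
(6,5): flips 1 -> legal
B mobility = 8
-- W to move --
(1,5): no bracket -> illegal
(1,6): no bracket -> illegal
(1,7): flips 2 -> legal
(2,1): flips 2 -> legal
(2,2): flips 1 -> legal
(2,3): no bracket -> illegal
(2,5): no bracket -> illegal
(2,7): no bracket -> illegal
(3,1): no bracket -> illegal
(3,6): flips 1 -> legal
(3,7): no bracket -> illegal
(4,1): no bracket -> illegal
(4,2): flips 2 -> legal
(4,6): flips 2 -> legal
(5,2): no bracket -> illegal
(5,3): no bracket -> illegal
(5,5): no bracket -> illegal
(5,6): no bracket -> illegal
W mobility = 6

Answer: B=8 W=6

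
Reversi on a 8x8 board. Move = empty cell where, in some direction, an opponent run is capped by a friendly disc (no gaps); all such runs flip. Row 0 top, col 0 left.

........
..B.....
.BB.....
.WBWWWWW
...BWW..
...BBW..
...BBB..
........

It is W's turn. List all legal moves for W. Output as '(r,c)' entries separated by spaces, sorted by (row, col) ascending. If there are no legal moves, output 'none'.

Answer: (1,1) (1,3) (4,2) (5,2) (6,2) (7,2) (7,3) (7,4) (7,5)

Derivation:
(0,1): no bracket -> illegal
(0,2): no bracket -> illegal
(0,3): no bracket -> illegal
(1,0): no bracket -> illegal
(1,1): flips 2 -> legal
(1,3): flips 1 -> legal
(2,0): no bracket -> illegal
(2,3): no bracket -> illegal
(3,0): no bracket -> illegal
(4,1): no bracket -> illegal
(4,2): flips 1 -> legal
(5,2): flips 3 -> legal
(5,6): no bracket -> illegal
(6,2): flips 1 -> legal
(6,6): no bracket -> illegal
(7,2): flips 2 -> legal
(7,3): flips 4 -> legal
(7,4): flips 2 -> legal
(7,5): flips 1 -> legal
(7,6): no bracket -> illegal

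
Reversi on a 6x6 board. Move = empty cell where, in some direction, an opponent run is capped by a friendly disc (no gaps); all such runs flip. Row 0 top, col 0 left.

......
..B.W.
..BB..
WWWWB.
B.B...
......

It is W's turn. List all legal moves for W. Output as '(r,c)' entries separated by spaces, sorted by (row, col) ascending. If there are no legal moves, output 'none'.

(0,1): no bracket -> illegal
(0,2): flips 2 -> legal
(0,3): no bracket -> illegal
(1,1): flips 1 -> legal
(1,3): flips 2 -> legal
(2,1): no bracket -> illegal
(2,4): no bracket -> illegal
(2,5): no bracket -> illegal
(3,5): flips 1 -> legal
(4,1): no bracket -> illegal
(4,3): no bracket -> illegal
(4,4): no bracket -> illegal
(4,5): no bracket -> illegal
(5,0): flips 1 -> legal
(5,1): flips 1 -> legal
(5,2): flips 1 -> legal
(5,3): flips 1 -> legal

Answer: (0,2) (1,1) (1,3) (3,5) (5,0) (5,1) (5,2) (5,3)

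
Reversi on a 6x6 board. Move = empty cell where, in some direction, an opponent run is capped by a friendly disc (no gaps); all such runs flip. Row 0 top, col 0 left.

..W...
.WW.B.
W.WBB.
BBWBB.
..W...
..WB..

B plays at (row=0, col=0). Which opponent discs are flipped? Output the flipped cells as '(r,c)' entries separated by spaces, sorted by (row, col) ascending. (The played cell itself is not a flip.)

Answer: (1,1) (2,2)

Derivation:
Dir NW: edge -> no flip
Dir N: edge -> no flip
Dir NE: edge -> no flip
Dir W: edge -> no flip
Dir E: first cell '.' (not opp) -> no flip
Dir SW: edge -> no flip
Dir S: first cell '.' (not opp) -> no flip
Dir SE: opp run (1,1) (2,2) capped by B -> flip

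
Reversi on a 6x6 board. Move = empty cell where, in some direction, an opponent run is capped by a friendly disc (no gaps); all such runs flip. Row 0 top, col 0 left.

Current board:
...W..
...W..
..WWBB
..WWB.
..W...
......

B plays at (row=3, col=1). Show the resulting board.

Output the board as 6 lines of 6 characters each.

Place B at (3,1); scan 8 dirs for brackets.
Dir NW: first cell '.' (not opp) -> no flip
Dir N: first cell '.' (not opp) -> no flip
Dir NE: opp run (2,2) (1,3), next='.' -> no flip
Dir W: first cell '.' (not opp) -> no flip
Dir E: opp run (3,2) (3,3) capped by B -> flip
Dir SW: first cell '.' (not opp) -> no flip
Dir S: first cell '.' (not opp) -> no flip
Dir SE: opp run (4,2), next='.' -> no flip
All flips: (3,2) (3,3)

Answer: ...W..
...W..
..WWBB
.BBBB.
..W...
......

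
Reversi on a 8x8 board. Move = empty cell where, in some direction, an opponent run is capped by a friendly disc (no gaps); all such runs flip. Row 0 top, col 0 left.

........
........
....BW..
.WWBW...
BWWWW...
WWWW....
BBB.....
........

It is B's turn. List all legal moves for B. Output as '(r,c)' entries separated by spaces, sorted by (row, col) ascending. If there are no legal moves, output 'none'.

(1,4): no bracket -> illegal
(1,5): no bracket -> illegal
(1,6): flips 4 -> legal
(2,0): no bracket -> illegal
(2,1): flips 3 -> legal
(2,2): flips 4 -> legal
(2,3): no bracket -> illegal
(2,6): flips 1 -> legal
(3,0): flips 2 -> legal
(3,5): flips 3 -> legal
(3,6): no bracket -> illegal
(4,5): flips 4 -> legal
(5,4): flips 2 -> legal
(5,5): flips 1 -> legal
(6,3): flips 2 -> legal
(6,4): no bracket -> illegal

Answer: (1,6) (2,1) (2,2) (2,6) (3,0) (3,5) (4,5) (5,4) (5,5) (6,3)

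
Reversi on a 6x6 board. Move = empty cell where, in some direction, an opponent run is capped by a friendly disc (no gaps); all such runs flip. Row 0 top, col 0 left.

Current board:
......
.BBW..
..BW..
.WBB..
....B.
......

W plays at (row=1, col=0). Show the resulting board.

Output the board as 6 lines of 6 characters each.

Answer: ......
WWWW..
..BW..
.WBB..
....B.
......

Derivation:
Place W at (1,0); scan 8 dirs for brackets.
Dir NW: edge -> no flip
Dir N: first cell '.' (not opp) -> no flip
Dir NE: first cell '.' (not opp) -> no flip
Dir W: edge -> no flip
Dir E: opp run (1,1) (1,2) capped by W -> flip
Dir SW: edge -> no flip
Dir S: first cell '.' (not opp) -> no flip
Dir SE: first cell '.' (not opp) -> no flip
All flips: (1,1) (1,2)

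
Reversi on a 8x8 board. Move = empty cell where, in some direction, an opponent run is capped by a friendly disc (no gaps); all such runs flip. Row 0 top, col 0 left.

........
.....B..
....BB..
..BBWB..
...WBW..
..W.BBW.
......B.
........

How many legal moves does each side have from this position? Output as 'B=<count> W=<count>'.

Answer: B=6 W=12

Derivation:
-- B to move --
(2,3): no bracket -> illegal
(3,6): flips 1 -> legal
(4,1): no bracket -> illegal
(4,2): flips 1 -> legal
(4,6): flips 2 -> legal
(4,7): no bracket -> illegal
(5,1): no bracket -> illegal
(5,3): flips 1 -> legal
(5,7): flips 1 -> legal
(6,1): flips 3 -> legal
(6,2): no bracket -> illegal
(6,3): no bracket -> illegal
(6,5): no bracket -> illegal
(6,7): no bracket -> illegal
B mobility = 6
-- W to move --
(0,4): no bracket -> illegal
(0,5): flips 3 -> legal
(0,6): no bracket -> illegal
(1,3): no bracket -> illegal
(1,4): flips 1 -> legal
(1,6): flips 1 -> legal
(2,1): flips 1 -> legal
(2,2): no bracket -> illegal
(2,3): flips 1 -> legal
(2,6): no bracket -> illegal
(3,1): flips 2 -> legal
(3,6): flips 1 -> legal
(4,1): no bracket -> illegal
(4,2): no bracket -> illegal
(4,6): no bracket -> illegal
(5,3): flips 2 -> legal
(5,7): no bracket -> illegal
(6,3): flips 1 -> legal
(6,4): flips 2 -> legal
(6,5): flips 2 -> legal
(6,7): no bracket -> illegal
(7,5): no bracket -> illegal
(7,6): flips 1 -> legal
(7,7): no bracket -> illegal
W mobility = 12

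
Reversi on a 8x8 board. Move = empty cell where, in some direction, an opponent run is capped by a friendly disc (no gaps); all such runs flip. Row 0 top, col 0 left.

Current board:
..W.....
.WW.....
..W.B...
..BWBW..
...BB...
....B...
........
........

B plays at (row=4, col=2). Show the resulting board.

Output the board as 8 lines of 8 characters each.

Answer: ..W.....
.WW.....
..W.B...
..BBBW..
..BBB...
....B...
........
........

Derivation:
Place B at (4,2); scan 8 dirs for brackets.
Dir NW: first cell '.' (not opp) -> no flip
Dir N: first cell 'B' (not opp) -> no flip
Dir NE: opp run (3,3) capped by B -> flip
Dir W: first cell '.' (not opp) -> no flip
Dir E: first cell 'B' (not opp) -> no flip
Dir SW: first cell '.' (not opp) -> no flip
Dir S: first cell '.' (not opp) -> no flip
Dir SE: first cell '.' (not opp) -> no flip
All flips: (3,3)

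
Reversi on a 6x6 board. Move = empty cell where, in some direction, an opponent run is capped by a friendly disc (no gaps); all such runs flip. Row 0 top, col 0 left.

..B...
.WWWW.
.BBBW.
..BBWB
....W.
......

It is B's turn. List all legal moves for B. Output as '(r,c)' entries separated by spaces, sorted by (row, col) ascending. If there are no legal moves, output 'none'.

(0,0): flips 1 -> legal
(0,1): flips 2 -> legal
(0,3): flips 2 -> legal
(0,4): flips 1 -> legal
(0,5): flips 1 -> legal
(1,0): no bracket -> illegal
(1,5): flips 1 -> legal
(2,0): flips 1 -> legal
(2,5): flips 1 -> legal
(4,3): no bracket -> illegal
(4,5): flips 1 -> legal
(5,3): flips 1 -> legal
(5,4): no bracket -> illegal
(5,5): flips 1 -> legal

Answer: (0,0) (0,1) (0,3) (0,4) (0,5) (1,5) (2,0) (2,5) (4,5) (5,3) (5,5)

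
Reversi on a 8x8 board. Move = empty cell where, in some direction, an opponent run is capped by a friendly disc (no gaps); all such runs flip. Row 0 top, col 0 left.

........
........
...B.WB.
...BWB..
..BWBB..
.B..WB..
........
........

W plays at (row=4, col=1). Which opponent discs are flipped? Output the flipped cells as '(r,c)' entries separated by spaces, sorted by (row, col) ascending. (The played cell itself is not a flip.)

Answer: (4,2)

Derivation:
Dir NW: first cell '.' (not opp) -> no flip
Dir N: first cell '.' (not opp) -> no flip
Dir NE: first cell '.' (not opp) -> no flip
Dir W: first cell '.' (not opp) -> no flip
Dir E: opp run (4,2) capped by W -> flip
Dir SW: first cell '.' (not opp) -> no flip
Dir S: opp run (5,1), next='.' -> no flip
Dir SE: first cell '.' (not opp) -> no flip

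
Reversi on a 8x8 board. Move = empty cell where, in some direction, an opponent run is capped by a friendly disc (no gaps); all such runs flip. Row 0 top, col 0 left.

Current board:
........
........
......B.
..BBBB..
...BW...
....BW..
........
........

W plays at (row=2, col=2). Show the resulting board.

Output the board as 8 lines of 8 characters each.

Answer: ........
........
..W...B.
..BWBB..
...BW...
....BW..
........
........

Derivation:
Place W at (2,2); scan 8 dirs for brackets.
Dir NW: first cell '.' (not opp) -> no flip
Dir N: first cell '.' (not opp) -> no flip
Dir NE: first cell '.' (not opp) -> no flip
Dir W: first cell '.' (not opp) -> no flip
Dir E: first cell '.' (not opp) -> no flip
Dir SW: first cell '.' (not opp) -> no flip
Dir S: opp run (3,2), next='.' -> no flip
Dir SE: opp run (3,3) capped by W -> flip
All flips: (3,3)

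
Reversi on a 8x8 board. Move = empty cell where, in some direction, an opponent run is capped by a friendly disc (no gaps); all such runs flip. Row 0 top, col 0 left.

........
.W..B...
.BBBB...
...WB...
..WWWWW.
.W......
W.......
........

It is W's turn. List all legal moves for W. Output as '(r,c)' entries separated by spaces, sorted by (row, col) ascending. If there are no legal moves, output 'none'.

(0,3): no bracket -> illegal
(0,4): flips 3 -> legal
(0,5): no bracket -> illegal
(1,0): no bracket -> illegal
(1,2): flips 2 -> legal
(1,3): flips 1 -> legal
(1,5): flips 1 -> legal
(2,0): no bracket -> illegal
(2,5): flips 1 -> legal
(3,0): no bracket -> illegal
(3,1): flips 1 -> legal
(3,2): no bracket -> illegal
(3,5): flips 1 -> legal

Answer: (0,4) (1,2) (1,3) (1,5) (2,5) (3,1) (3,5)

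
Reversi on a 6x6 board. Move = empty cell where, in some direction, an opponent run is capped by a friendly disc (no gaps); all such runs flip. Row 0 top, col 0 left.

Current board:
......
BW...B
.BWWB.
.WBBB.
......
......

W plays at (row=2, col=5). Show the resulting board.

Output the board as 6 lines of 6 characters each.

Place W at (2,5); scan 8 dirs for brackets.
Dir NW: first cell '.' (not opp) -> no flip
Dir N: opp run (1,5), next='.' -> no flip
Dir NE: edge -> no flip
Dir W: opp run (2,4) capped by W -> flip
Dir E: edge -> no flip
Dir SW: opp run (3,4), next='.' -> no flip
Dir S: first cell '.' (not opp) -> no flip
Dir SE: edge -> no flip
All flips: (2,4)

Answer: ......
BW...B
.BWWWW
.WBBB.
......
......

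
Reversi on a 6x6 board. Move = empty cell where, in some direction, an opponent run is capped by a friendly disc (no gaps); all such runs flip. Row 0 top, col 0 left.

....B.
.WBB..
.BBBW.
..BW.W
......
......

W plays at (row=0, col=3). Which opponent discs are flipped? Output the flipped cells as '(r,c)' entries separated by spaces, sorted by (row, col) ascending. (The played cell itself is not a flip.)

Dir NW: edge -> no flip
Dir N: edge -> no flip
Dir NE: edge -> no flip
Dir W: first cell '.' (not opp) -> no flip
Dir E: opp run (0,4), next='.' -> no flip
Dir SW: opp run (1,2) (2,1), next='.' -> no flip
Dir S: opp run (1,3) (2,3) capped by W -> flip
Dir SE: first cell '.' (not opp) -> no flip

Answer: (1,3) (2,3)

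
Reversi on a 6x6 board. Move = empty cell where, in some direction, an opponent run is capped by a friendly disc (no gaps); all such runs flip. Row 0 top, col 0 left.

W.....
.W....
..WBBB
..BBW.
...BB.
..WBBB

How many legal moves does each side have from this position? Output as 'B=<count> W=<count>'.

Answer: B=5 W=4

Derivation:
-- B to move --
(0,1): no bracket -> illegal
(0,2): no bracket -> illegal
(1,0): no bracket -> illegal
(1,2): flips 1 -> legal
(1,3): no bracket -> illegal
(2,0): no bracket -> illegal
(2,1): flips 1 -> legal
(3,1): no bracket -> illegal
(3,5): flips 1 -> legal
(4,1): no bracket -> illegal
(4,2): no bracket -> illegal
(4,5): flips 1 -> legal
(5,1): flips 1 -> legal
B mobility = 5
-- W to move --
(1,2): flips 1 -> legal
(1,3): no bracket -> illegal
(1,4): flips 1 -> legal
(1,5): no bracket -> illegal
(2,1): no bracket -> illegal
(3,1): flips 2 -> legal
(3,5): no bracket -> illegal
(4,1): no bracket -> illegal
(4,2): flips 1 -> legal
(4,5): no bracket -> illegal
W mobility = 4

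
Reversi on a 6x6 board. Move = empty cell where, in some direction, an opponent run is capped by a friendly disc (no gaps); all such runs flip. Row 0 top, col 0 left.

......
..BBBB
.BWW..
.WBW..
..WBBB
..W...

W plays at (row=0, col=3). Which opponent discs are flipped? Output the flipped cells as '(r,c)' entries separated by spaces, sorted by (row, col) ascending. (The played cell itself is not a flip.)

Answer: (1,3)

Derivation:
Dir NW: edge -> no flip
Dir N: edge -> no flip
Dir NE: edge -> no flip
Dir W: first cell '.' (not opp) -> no flip
Dir E: first cell '.' (not opp) -> no flip
Dir SW: opp run (1,2) (2,1), next='.' -> no flip
Dir S: opp run (1,3) capped by W -> flip
Dir SE: opp run (1,4), next='.' -> no flip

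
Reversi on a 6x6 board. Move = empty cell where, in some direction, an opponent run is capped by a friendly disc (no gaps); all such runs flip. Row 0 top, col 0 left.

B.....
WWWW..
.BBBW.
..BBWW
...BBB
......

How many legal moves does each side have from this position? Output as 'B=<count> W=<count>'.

Answer: B=8 W=8

Derivation:
-- B to move --
(0,1): flips 2 -> legal
(0,2): flips 1 -> legal
(0,3): flips 2 -> legal
(0,4): flips 1 -> legal
(1,4): flips 2 -> legal
(1,5): flips 1 -> legal
(2,0): flips 1 -> legal
(2,5): flips 3 -> legal
B mobility = 8
-- W to move --
(0,1): no bracket -> illegal
(1,4): no bracket -> illegal
(2,0): flips 3 -> legal
(3,0): flips 1 -> legal
(3,1): flips 4 -> legal
(4,1): no bracket -> illegal
(4,2): flips 3 -> legal
(5,2): flips 1 -> legal
(5,3): flips 4 -> legal
(5,4): flips 4 -> legal
(5,5): flips 4 -> legal
W mobility = 8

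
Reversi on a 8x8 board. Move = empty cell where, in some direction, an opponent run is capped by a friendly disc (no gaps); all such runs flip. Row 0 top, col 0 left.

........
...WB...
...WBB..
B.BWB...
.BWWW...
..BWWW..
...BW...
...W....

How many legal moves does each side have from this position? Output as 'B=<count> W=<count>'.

Answer: B=9 W=16

Derivation:
-- B to move --
(0,2): flips 1 -> legal
(0,3): flips 5 -> legal
(0,4): no bracket -> illegal
(1,2): flips 2 -> legal
(2,2): flips 1 -> legal
(3,1): no bracket -> illegal
(3,5): no bracket -> illegal
(4,5): flips 4 -> legal
(4,6): no bracket -> illegal
(5,1): flips 2 -> legal
(5,6): flips 3 -> legal
(6,2): no bracket -> illegal
(6,5): flips 3 -> legal
(6,6): no bracket -> illegal
(7,2): no bracket -> illegal
(7,4): flips 3 -> legal
(7,5): no bracket -> illegal
B mobility = 9
-- W to move --
(0,3): no bracket -> illegal
(0,4): flips 3 -> legal
(0,5): flips 1 -> legal
(1,5): flips 2 -> legal
(1,6): flips 2 -> legal
(2,0): no bracket -> illegal
(2,1): flips 1 -> legal
(2,2): flips 1 -> legal
(2,6): flips 2 -> legal
(3,1): flips 1 -> legal
(3,5): flips 2 -> legal
(3,6): no bracket -> illegal
(4,0): flips 1 -> legal
(4,5): flips 1 -> legal
(5,0): flips 2 -> legal
(5,1): flips 1 -> legal
(6,1): flips 1 -> legal
(6,2): flips 2 -> legal
(7,2): flips 1 -> legal
(7,4): no bracket -> illegal
W mobility = 16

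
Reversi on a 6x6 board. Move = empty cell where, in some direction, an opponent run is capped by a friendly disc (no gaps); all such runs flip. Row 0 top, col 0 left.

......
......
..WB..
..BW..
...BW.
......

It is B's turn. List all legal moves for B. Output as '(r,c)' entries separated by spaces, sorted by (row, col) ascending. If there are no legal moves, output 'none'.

(1,1): no bracket -> illegal
(1,2): flips 1 -> legal
(1,3): no bracket -> illegal
(2,1): flips 1 -> legal
(2,4): no bracket -> illegal
(3,1): no bracket -> illegal
(3,4): flips 1 -> legal
(3,5): no bracket -> illegal
(4,2): no bracket -> illegal
(4,5): flips 1 -> legal
(5,3): no bracket -> illegal
(5,4): no bracket -> illegal
(5,5): no bracket -> illegal

Answer: (1,2) (2,1) (3,4) (4,5)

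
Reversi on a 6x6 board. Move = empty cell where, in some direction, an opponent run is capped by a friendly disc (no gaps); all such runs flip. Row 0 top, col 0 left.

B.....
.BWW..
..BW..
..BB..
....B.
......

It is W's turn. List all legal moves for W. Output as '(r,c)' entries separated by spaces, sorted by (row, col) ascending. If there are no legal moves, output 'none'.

Answer: (1,0) (2,1) (3,1) (4,1) (4,2) (4,3)

Derivation:
(0,1): no bracket -> illegal
(0,2): no bracket -> illegal
(1,0): flips 1 -> legal
(2,0): no bracket -> illegal
(2,1): flips 1 -> legal
(2,4): no bracket -> illegal
(3,1): flips 1 -> legal
(3,4): no bracket -> illegal
(3,5): no bracket -> illegal
(4,1): flips 1 -> legal
(4,2): flips 2 -> legal
(4,3): flips 1 -> legal
(4,5): no bracket -> illegal
(5,3): no bracket -> illegal
(5,4): no bracket -> illegal
(5,5): no bracket -> illegal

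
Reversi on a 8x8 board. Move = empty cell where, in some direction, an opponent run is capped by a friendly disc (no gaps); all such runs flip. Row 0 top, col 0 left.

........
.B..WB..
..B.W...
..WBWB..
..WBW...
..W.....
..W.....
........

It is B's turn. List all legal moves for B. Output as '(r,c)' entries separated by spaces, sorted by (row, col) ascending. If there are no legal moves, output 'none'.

(0,3): no bracket -> illegal
(0,4): no bracket -> illegal
(0,5): no bracket -> illegal
(1,3): flips 2 -> legal
(2,1): flips 1 -> legal
(2,3): no bracket -> illegal
(2,5): flips 1 -> legal
(3,1): flips 1 -> legal
(4,1): flips 1 -> legal
(4,5): flips 1 -> legal
(5,1): flips 1 -> legal
(5,3): flips 1 -> legal
(5,4): no bracket -> illegal
(5,5): flips 1 -> legal
(6,1): flips 1 -> legal
(6,3): no bracket -> illegal
(7,1): no bracket -> illegal
(7,2): flips 4 -> legal
(7,3): no bracket -> illegal

Answer: (1,3) (2,1) (2,5) (3,1) (4,1) (4,5) (5,1) (5,3) (5,5) (6,1) (7,2)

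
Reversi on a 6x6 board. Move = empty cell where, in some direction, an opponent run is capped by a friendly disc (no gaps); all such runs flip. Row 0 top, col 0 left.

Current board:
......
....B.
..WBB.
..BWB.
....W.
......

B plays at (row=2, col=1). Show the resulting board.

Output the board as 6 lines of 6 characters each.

Place B at (2,1); scan 8 dirs for brackets.
Dir NW: first cell '.' (not opp) -> no flip
Dir N: first cell '.' (not opp) -> no flip
Dir NE: first cell '.' (not opp) -> no flip
Dir W: first cell '.' (not opp) -> no flip
Dir E: opp run (2,2) capped by B -> flip
Dir SW: first cell '.' (not opp) -> no flip
Dir S: first cell '.' (not opp) -> no flip
Dir SE: first cell 'B' (not opp) -> no flip
All flips: (2,2)

Answer: ......
....B.
.BBBB.
..BWB.
....W.
......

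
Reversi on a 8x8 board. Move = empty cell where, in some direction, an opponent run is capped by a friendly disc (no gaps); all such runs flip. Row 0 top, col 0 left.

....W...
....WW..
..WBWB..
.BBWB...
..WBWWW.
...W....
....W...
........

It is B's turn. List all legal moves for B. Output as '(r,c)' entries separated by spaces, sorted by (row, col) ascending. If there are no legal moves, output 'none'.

(0,3): flips 1 -> legal
(0,5): flips 2 -> legal
(0,6): no bracket -> illegal
(1,1): no bracket -> illegal
(1,2): flips 1 -> legal
(1,3): flips 1 -> legal
(1,6): no bracket -> illegal
(2,1): flips 1 -> legal
(2,6): no bracket -> illegal
(3,5): no bracket -> illegal
(3,6): no bracket -> illegal
(3,7): no bracket -> illegal
(4,1): flips 1 -> legal
(4,7): flips 3 -> legal
(5,1): no bracket -> illegal
(5,2): flips 1 -> legal
(5,4): flips 1 -> legal
(5,5): no bracket -> illegal
(5,6): flips 1 -> legal
(5,7): no bracket -> illegal
(6,2): no bracket -> illegal
(6,3): flips 1 -> legal
(6,5): no bracket -> illegal
(7,3): no bracket -> illegal
(7,4): no bracket -> illegal
(7,5): flips 3 -> legal

Answer: (0,3) (0,5) (1,2) (1,3) (2,1) (4,1) (4,7) (5,2) (5,4) (5,6) (6,3) (7,5)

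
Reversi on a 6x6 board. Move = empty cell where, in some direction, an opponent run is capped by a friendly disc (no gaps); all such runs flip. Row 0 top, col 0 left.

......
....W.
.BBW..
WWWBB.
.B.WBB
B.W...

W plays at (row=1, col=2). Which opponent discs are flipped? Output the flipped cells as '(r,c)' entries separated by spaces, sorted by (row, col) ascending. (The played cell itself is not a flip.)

Answer: (2,1) (2,2)

Derivation:
Dir NW: first cell '.' (not opp) -> no flip
Dir N: first cell '.' (not opp) -> no flip
Dir NE: first cell '.' (not opp) -> no flip
Dir W: first cell '.' (not opp) -> no flip
Dir E: first cell '.' (not opp) -> no flip
Dir SW: opp run (2,1) capped by W -> flip
Dir S: opp run (2,2) capped by W -> flip
Dir SE: first cell 'W' (not opp) -> no flip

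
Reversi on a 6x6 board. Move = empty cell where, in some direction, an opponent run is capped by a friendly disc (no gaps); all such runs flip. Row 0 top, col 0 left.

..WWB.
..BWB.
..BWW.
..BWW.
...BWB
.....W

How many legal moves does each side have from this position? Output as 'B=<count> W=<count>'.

-- B to move --
(0,1): flips 2 -> legal
(1,1): no bracket -> illegal
(1,5): no bracket -> illegal
(2,5): flips 3 -> legal
(3,5): flips 2 -> legal
(4,2): no bracket -> illegal
(5,3): no bracket -> illegal
(5,4): flips 3 -> legal
B mobility = 4
-- W to move --
(0,1): flips 1 -> legal
(0,5): flips 2 -> legal
(1,1): flips 2 -> legal
(1,5): flips 1 -> legal
(2,1): flips 2 -> legal
(2,5): flips 1 -> legal
(3,1): flips 2 -> legal
(3,5): flips 1 -> legal
(4,1): flips 1 -> legal
(4,2): flips 4 -> legal
(5,2): flips 1 -> legal
(5,3): flips 1 -> legal
(5,4): no bracket -> illegal
W mobility = 12

Answer: B=4 W=12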